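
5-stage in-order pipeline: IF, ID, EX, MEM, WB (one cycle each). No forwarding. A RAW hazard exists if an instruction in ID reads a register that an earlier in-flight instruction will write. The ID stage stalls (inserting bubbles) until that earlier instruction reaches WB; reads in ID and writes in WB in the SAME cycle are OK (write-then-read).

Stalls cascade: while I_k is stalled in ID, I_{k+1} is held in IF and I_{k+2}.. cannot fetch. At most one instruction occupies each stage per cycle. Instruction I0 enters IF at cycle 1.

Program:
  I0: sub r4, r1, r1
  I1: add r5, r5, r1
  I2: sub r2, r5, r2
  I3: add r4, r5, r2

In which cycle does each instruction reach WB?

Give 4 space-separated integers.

I0 sub r4 <- r1,r1: IF@1 ID@2 stall=0 (-) EX@3 MEM@4 WB@5
I1 add r5 <- r5,r1: IF@2 ID@3 stall=0 (-) EX@4 MEM@5 WB@6
I2 sub r2 <- r5,r2: IF@3 ID@4 stall=2 (RAW on I1.r5 (WB@6)) EX@7 MEM@8 WB@9
I3 add r4 <- r5,r2: IF@4 ID@7 stall=2 (RAW on I2.r2 (WB@9)) EX@10 MEM@11 WB@12

Answer: 5 6 9 12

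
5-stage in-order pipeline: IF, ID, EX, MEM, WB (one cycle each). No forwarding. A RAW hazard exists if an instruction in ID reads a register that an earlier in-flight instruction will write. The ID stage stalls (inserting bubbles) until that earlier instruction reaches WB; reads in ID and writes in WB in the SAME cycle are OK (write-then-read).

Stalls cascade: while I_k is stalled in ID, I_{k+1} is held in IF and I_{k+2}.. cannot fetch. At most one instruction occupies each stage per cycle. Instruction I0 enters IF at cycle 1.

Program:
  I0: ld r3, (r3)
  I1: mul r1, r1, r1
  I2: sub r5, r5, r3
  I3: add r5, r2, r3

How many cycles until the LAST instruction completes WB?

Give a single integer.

I0 ld r3 <- r3: IF@1 ID@2 stall=0 (-) EX@3 MEM@4 WB@5
I1 mul r1 <- r1,r1: IF@2 ID@3 stall=0 (-) EX@4 MEM@5 WB@6
I2 sub r5 <- r5,r3: IF@3 ID@4 stall=1 (RAW on I0.r3 (WB@5)) EX@6 MEM@7 WB@8
I3 add r5 <- r2,r3: IF@4 ID@6 stall=0 (-) EX@7 MEM@8 WB@9

Answer: 9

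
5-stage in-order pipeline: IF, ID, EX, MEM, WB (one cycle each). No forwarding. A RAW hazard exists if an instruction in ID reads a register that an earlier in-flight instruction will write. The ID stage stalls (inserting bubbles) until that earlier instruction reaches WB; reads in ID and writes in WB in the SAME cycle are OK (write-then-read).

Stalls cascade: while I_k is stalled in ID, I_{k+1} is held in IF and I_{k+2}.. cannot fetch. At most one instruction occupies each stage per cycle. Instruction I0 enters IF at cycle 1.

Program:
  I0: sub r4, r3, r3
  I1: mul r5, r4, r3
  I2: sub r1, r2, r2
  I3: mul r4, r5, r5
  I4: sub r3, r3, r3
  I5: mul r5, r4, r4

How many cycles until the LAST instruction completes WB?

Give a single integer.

Answer: 14

Derivation:
I0 sub r4 <- r3,r3: IF@1 ID@2 stall=0 (-) EX@3 MEM@4 WB@5
I1 mul r5 <- r4,r3: IF@2 ID@3 stall=2 (RAW on I0.r4 (WB@5)) EX@6 MEM@7 WB@8
I2 sub r1 <- r2,r2: IF@3 ID@6 stall=0 (-) EX@7 MEM@8 WB@9
I3 mul r4 <- r5,r5: IF@6 ID@7 stall=1 (RAW on I1.r5 (WB@8)) EX@9 MEM@10 WB@11
I4 sub r3 <- r3,r3: IF@7 ID@9 stall=0 (-) EX@10 MEM@11 WB@12
I5 mul r5 <- r4,r4: IF@9 ID@10 stall=1 (RAW on I3.r4 (WB@11)) EX@12 MEM@13 WB@14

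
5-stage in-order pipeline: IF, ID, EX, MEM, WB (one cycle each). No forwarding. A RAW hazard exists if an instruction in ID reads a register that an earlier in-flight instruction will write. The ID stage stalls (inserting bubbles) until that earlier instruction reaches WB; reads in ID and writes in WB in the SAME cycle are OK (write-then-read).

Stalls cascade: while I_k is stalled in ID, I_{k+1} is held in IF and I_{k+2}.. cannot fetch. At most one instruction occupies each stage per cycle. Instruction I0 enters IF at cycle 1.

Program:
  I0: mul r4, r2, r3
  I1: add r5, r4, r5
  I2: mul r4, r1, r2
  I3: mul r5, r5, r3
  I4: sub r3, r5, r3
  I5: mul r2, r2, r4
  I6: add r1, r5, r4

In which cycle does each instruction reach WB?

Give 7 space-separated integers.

I0 mul r4 <- r2,r3: IF@1 ID@2 stall=0 (-) EX@3 MEM@4 WB@5
I1 add r5 <- r4,r5: IF@2 ID@3 stall=2 (RAW on I0.r4 (WB@5)) EX@6 MEM@7 WB@8
I2 mul r4 <- r1,r2: IF@3 ID@6 stall=0 (-) EX@7 MEM@8 WB@9
I3 mul r5 <- r5,r3: IF@6 ID@7 stall=1 (RAW on I1.r5 (WB@8)) EX@9 MEM@10 WB@11
I4 sub r3 <- r5,r3: IF@7 ID@9 stall=2 (RAW on I3.r5 (WB@11)) EX@12 MEM@13 WB@14
I5 mul r2 <- r2,r4: IF@9 ID@12 stall=0 (-) EX@13 MEM@14 WB@15
I6 add r1 <- r5,r4: IF@12 ID@13 stall=0 (-) EX@14 MEM@15 WB@16

Answer: 5 8 9 11 14 15 16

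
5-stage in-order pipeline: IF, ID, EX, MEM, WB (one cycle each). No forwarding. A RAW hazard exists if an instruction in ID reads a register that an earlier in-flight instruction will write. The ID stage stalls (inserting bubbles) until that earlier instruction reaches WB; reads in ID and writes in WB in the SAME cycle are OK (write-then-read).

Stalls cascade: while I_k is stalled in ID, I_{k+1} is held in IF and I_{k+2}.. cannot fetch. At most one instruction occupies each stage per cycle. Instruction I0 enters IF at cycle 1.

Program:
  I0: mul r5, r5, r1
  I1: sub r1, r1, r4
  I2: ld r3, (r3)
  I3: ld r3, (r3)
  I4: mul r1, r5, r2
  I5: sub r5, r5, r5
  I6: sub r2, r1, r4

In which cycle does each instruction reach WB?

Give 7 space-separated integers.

I0 mul r5 <- r5,r1: IF@1 ID@2 stall=0 (-) EX@3 MEM@4 WB@5
I1 sub r1 <- r1,r4: IF@2 ID@3 stall=0 (-) EX@4 MEM@5 WB@6
I2 ld r3 <- r3: IF@3 ID@4 stall=0 (-) EX@5 MEM@6 WB@7
I3 ld r3 <- r3: IF@4 ID@5 stall=2 (RAW on I2.r3 (WB@7)) EX@8 MEM@9 WB@10
I4 mul r1 <- r5,r2: IF@5 ID@8 stall=0 (-) EX@9 MEM@10 WB@11
I5 sub r5 <- r5,r5: IF@8 ID@9 stall=0 (-) EX@10 MEM@11 WB@12
I6 sub r2 <- r1,r4: IF@9 ID@10 stall=1 (RAW on I4.r1 (WB@11)) EX@12 MEM@13 WB@14

Answer: 5 6 7 10 11 12 14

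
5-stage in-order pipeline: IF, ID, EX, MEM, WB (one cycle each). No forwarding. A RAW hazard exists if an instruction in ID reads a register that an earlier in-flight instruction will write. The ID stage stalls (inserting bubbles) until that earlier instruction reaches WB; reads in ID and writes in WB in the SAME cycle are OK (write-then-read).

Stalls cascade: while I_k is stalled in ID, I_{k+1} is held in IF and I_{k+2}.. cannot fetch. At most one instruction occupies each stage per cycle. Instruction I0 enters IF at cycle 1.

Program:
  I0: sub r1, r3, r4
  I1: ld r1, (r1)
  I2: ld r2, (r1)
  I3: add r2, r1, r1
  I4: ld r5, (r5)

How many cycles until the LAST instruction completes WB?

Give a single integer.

I0 sub r1 <- r3,r4: IF@1 ID@2 stall=0 (-) EX@3 MEM@4 WB@5
I1 ld r1 <- r1: IF@2 ID@3 stall=2 (RAW on I0.r1 (WB@5)) EX@6 MEM@7 WB@8
I2 ld r2 <- r1: IF@3 ID@6 stall=2 (RAW on I1.r1 (WB@8)) EX@9 MEM@10 WB@11
I3 add r2 <- r1,r1: IF@6 ID@9 stall=0 (-) EX@10 MEM@11 WB@12
I4 ld r5 <- r5: IF@9 ID@10 stall=0 (-) EX@11 MEM@12 WB@13

Answer: 13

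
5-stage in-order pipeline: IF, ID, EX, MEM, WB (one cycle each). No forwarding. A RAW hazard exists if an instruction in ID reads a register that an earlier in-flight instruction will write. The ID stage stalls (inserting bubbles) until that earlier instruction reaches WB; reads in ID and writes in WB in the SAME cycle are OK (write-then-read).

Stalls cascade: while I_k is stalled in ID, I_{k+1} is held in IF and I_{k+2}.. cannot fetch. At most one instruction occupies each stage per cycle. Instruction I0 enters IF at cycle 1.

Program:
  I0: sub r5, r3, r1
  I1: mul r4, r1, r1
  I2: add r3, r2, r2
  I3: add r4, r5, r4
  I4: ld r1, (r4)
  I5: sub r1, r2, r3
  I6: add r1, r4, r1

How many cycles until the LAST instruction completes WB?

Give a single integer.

I0 sub r5 <- r3,r1: IF@1 ID@2 stall=0 (-) EX@3 MEM@4 WB@5
I1 mul r4 <- r1,r1: IF@2 ID@3 stall=0 (-) EX@4 MEM@5 WB@6
I2 add r3 <- r2,r2: IF@3 ID@4 stall=0 (-) EX@5 MEM@6 WB@7
I3 add r4 <- r5,r4: IF@4 ID@5 stall=1 (RAW on I1.r4 (WB@6)) EX@7 MEM@8 WB@9
I4 ld r1 <- r4: IF@5 ID@7 stall=2 (RAW on I3.r4 (WB@9)) EX@10 MEM@11 WB@12
I5 sub r1 <- r2,r3: IF@7 ID@10 stall=0 (-) EX@11 MEM@12 WB@13
I6 add r1 <- r4,r1: IF@10 ID@11 stall=2 (RAW on I5.r1 (WB@13)) EX@14 MEM@15 WB@16

Answer: 16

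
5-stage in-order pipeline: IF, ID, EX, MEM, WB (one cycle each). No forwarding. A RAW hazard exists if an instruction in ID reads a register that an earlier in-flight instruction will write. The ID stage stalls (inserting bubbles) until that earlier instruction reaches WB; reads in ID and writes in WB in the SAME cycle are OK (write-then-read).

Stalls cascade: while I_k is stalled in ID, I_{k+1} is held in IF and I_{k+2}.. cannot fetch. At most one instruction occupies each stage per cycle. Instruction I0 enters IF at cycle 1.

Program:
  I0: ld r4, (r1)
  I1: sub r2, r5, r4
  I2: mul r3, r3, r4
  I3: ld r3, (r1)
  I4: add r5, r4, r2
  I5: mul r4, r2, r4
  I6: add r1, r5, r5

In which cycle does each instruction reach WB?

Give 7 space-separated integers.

I0 ld r4 <- r1: IF@1 ID@2 stall=0 (-) EX@3 MEM@4 WB@5
I1 sub r2 <- r5,r4: IF@2 ID@3 stall=2 (RAW on I0.r4 (WB@5)) EX@6 MEM@7 WB@8
I2 mul r3 <- r3,r4: IF@3 ID@6 stall=0 (-) EX@7 MEM@8 WB@9
I3 ld r3 <- r1: IF@6 ID@7 stall=0 (-) EX@8 MEM@9 WB@10
I4 add r5 <- r4,r2: IF@7 ID@8 stall=0 (-) EX@9 MEM@10 WB@11
I5 mul r4 <- r2,r4: IF@8 ID@9 stall=0 (-) EX@10 MEM@11 WB@12
I6 add r1 <- r5,r5: IF@9 ID@10 stall=1 (RAW on I4.r5 (WB@11)) EX@12 MEM@13 WB@14

Answer: 5 8 9 10 11 12 14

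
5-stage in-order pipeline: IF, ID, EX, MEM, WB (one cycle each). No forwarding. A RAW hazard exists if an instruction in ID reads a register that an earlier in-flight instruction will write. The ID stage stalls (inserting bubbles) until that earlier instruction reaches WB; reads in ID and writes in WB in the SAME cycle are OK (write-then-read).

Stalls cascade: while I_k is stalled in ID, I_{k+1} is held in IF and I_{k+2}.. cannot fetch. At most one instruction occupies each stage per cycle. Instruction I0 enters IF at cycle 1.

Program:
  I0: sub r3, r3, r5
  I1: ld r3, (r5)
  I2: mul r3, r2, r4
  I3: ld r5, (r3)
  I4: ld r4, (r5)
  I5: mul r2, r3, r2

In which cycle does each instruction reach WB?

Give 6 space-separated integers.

I0 sub r3 <- r3,r5: IF@1 ID@2 stall=0 (-) EX@3 MEM@4 WB@5
I1 ld r3 <- r5: IF@2 ID@3 stall=0 (-) EX@4 MEM@5 WB@6
I2 mul r3 <- r2,r4: IF@3 ID@4 stall=0 (-) EX@5 MEM@6 WB@7
I3 ld r5 <- r3: IF@4 ID@5 stall=2 (RAW on I2.r3 (WB@7)) EX@8 MEM@9 WB@10
I4 ld r4 <- r5: IF@5 ID@8 stall=2 (RAW on I3.r5 (WB@10)) EX@11 MEM@12 WB@13
I5 mul r2 <- r3,r2: IF@8 ID@11 stall=0 (-) EX@12 MEM@13 WB@14

Answer: 5 6 7 10 13 14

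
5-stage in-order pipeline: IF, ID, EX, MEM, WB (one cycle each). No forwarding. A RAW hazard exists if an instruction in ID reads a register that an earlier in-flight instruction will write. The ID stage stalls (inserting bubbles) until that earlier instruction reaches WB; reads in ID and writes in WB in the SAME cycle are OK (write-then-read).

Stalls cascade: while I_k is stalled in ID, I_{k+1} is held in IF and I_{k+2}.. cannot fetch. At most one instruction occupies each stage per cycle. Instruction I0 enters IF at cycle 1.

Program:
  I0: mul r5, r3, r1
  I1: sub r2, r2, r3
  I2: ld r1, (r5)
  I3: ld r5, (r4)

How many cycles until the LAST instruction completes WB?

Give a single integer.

Answer: 9

Derivation:
I0 mul r5 <- r3,r1: IF@1 ID@2 stall=0 (-) EX@3 MEM@4 WB@5
I1 sub r2 <- r2,r3: IF@2 ID@3 stall=0 (-) EX@4 MEM@5 WB@6
I2 ld r1 <- r5: IF@3 ID@4 stall=1 (RAW on I0.r5 (WB@5)) EX@6 MEM@7 WB@8
I3 ld r5 <- r4: IF@4 ID@6 stall=0 (-) EX@7 MEM@8 WB@9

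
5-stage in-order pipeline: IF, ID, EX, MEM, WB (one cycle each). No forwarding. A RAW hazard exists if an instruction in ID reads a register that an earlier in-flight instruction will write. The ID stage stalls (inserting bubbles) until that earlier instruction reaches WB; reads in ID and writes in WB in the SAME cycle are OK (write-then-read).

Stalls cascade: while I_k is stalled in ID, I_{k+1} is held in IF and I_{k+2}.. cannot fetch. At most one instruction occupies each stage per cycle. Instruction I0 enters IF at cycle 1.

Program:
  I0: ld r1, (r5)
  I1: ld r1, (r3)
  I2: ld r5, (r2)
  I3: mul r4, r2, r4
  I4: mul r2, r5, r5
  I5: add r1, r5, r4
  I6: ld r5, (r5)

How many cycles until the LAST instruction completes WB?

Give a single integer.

I0 ld r1 <- r5: IF@1 ID@2 stall=0 (-) EX@3 MEM@4 WB@5
I1 ld r1 <- r3: IF@2 ID@3 stall=0 (-) EX@4 MEM@5 WB@6
I2 ld r5 <- r2: IF@3 ID@4 stall=0 (-) EX@5 MEM@6 WB@7
I3 mul r4 <- r2,r4: IF@4 ID@5 stall=0 (-) EX@6 MEM@7 WB@8
I4 mul r2 <- r5,r5: IF@5 ID@6 stall=1 (RAW on I2.r5 (WB@7)) EX@8 MEM@9 WB@10
I5 add r1 <- r5,r4: IF@6 ID@8 stall=0 (-) EX@9 MEM@10 WB@11
I6 ld r5 <- r5: IF@8 ID@9 stall=0 (-) EX@10 MEM@11 WB@12

Answer: 12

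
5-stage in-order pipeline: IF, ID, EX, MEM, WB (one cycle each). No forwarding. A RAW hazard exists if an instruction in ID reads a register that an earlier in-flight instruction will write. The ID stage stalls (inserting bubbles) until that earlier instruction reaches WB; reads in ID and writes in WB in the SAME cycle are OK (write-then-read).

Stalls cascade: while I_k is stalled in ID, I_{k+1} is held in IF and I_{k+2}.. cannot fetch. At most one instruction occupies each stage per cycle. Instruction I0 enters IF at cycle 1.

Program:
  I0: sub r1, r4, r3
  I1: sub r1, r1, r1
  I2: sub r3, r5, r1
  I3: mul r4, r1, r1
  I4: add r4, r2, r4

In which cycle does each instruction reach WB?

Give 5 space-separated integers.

Answer: 5 8 11 12 15

Derivation:
I0 sub r1 <- r4,r3: IF@1 ID@2 stall=0 (-) EX@3 MEM@4 WB@5
I1 sub r1 <- r1,r1: IF@2 ID@3 stall=2 (RAW on I0.r1 (WB@5)) EX@6 MEM@7 WB@8
I2 sub r3 <- r5,r1: IF@3 ID@6 stall=2 (RAW on I1.r1 (WB@8)) EX@9 MEM@10 WB@11
I3 mul r4 <- r1,r1: IF@6 ID@9 stall=0 (-) EX@10 MEM@11 WB@12
I4 add r4 <- r2,r4: IF@9 ID@10 stall=2 (RAW on I3.r4 (WB@12)) EX@13 MEM@14 WB@15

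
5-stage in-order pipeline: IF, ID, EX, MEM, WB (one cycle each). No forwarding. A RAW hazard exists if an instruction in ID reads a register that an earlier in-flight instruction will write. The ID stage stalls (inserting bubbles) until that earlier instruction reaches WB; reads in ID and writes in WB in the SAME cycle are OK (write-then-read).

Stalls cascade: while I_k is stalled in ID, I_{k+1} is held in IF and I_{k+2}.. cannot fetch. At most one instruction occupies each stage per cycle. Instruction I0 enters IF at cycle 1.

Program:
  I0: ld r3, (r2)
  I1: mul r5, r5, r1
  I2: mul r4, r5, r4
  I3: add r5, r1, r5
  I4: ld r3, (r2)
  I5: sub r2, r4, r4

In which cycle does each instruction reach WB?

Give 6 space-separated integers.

I0 ld r3 <- r2: IF@1 ID@2 stall=0 (-) EX@3 MEM@4 WB@5
I1 mul r5 <- r5,r1: IF@2 ID@3 stall=0 (-) EX@4 MEM@5 WB@6
I2 mul r4 <- r5,r4: IF@3 ID@4 stall=2 (RAW on I1.r5 (WB@6)) EX@7 MEM@8 WB@9
I3 add r5 <- r1,r5: IF@4 ID@7 stall=0 (-) EX@8 MEM@9 WB@10
I4 ld r3 <- r2: IF@7 ID@8 stall=0 (-) EX@9 MEM@10 WB@11
I5 sub r2 <- r4,r4: IF@8 ID@9 stall=0 (-) EX@10 MEM@11 WB@12

Answer: 5 6 9 10 11 12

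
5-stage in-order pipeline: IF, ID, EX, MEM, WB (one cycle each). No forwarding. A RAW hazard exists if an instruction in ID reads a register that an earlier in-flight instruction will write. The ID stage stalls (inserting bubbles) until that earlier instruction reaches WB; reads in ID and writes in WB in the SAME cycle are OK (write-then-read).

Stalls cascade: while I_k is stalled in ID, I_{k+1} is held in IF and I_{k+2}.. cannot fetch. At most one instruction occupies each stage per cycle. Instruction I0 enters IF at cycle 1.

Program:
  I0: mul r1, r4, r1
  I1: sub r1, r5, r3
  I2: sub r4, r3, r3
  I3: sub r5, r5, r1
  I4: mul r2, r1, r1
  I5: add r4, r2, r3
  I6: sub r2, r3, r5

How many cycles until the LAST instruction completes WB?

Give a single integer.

I0 mul r1 <- r4,r1: IF@1 ID@2 stall=0 (-) EX@3 MEM@4 WB@5
I1 sub r1 <- r5,r3: IF@2 ID@3 stall=0 (-) EX@4 MEM@5 WB@6
I2 sub r4 <- r3,r3: IF@3 ID@4 stall=0 (-) EX@5 MEM@6 WB@7
I3 sub r5 <- r5,r1: IF@4 ID@5 stall=1 (RAW on I1.r1 (WB@6)) EX@7 MEM@8 WB@9
I4 mul r2 <- r1,r1: IF@5 ID@7 stall=0 (-) EX@8 MEM@9 WB@10
I5 add r4 <- r2,r3: IF@7 ID@8 stall=2 (RAW on I4.r2 (WB@10)) EX@11 MEM@12 WB@13
I6 sub r2 <- r3,r5: IF@8 ID@11 stall=0 (-) EX@12 MEM@13 WB@14

Answer: 14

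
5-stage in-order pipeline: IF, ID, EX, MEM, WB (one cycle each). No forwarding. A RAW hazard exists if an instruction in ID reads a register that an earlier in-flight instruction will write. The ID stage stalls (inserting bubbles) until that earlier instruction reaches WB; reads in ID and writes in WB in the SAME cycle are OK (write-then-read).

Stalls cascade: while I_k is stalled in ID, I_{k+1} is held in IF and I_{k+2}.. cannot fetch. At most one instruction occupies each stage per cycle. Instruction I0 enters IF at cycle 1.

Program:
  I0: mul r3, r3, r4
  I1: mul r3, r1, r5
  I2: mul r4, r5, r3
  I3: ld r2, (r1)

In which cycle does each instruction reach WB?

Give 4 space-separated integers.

I0 mul r3 <- r3,r4: IF@1 ID@2 stall=0 (-) EX@3 MEM@4 WB@5
I1 mul r3 <- r1,r5: IF@2 ID@3 stall=0 (-) EX@4 MEM@5 WB@6
I2 mul r4 <- r5,r3: IF@3 ID@4 stall=2 (RAW on I1.r3 (WB@6)) EX@7 MEM@8 WB@9
I3 ld r2 <- r1: IF@4 ID@7 stall=0 (-) EX@8 MEM@9 WB@10

Answer: 5 6 9 10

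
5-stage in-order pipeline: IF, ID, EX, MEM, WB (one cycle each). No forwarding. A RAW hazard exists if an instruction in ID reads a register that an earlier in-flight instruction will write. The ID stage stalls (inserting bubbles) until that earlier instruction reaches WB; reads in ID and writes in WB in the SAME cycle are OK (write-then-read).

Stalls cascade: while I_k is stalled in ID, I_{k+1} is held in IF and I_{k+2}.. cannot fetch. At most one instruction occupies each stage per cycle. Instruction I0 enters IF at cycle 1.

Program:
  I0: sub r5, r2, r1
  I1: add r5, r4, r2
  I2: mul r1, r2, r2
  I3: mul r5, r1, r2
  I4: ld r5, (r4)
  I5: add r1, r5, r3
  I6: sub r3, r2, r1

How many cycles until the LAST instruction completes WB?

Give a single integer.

Answer: 17

Derivation:
I0 sub r5 <- r2,r1: IF@1 ID@2 stall=0 (-) EX@3 MEM@4 WB@5
I1 add r5 <- r4,r2: IF@2 ID@3 stall=0 (-) EX@4 MEM@5 WB@6
I2 mul r1 <- r2,r2: IF@3 ID@4 stall=0 (-) EX@5 MEM@6 WB@7
I3 mul r5 <- r1,r2: IF@4 ID@5 stall=2 (RAW on I2.r1 (WB@7)) EX@8 MEM@9 WB@10
I4 ld r5 <- r4: IF@5 ID@8 stall=0 (-) EX@9 MEM@10 WB@11
I5 add r1 <- r5,r3: IF@8 ID@9 stall=2 (RAW on I4.r5 (WB@11)) EX@12 MEM@13 WB@14
I6 sub r3 <- r2,r1: IF@9 ID@12 stall=2 (RAW on I5.r1 (WB@14)) EX@15 MEM@16 WB@17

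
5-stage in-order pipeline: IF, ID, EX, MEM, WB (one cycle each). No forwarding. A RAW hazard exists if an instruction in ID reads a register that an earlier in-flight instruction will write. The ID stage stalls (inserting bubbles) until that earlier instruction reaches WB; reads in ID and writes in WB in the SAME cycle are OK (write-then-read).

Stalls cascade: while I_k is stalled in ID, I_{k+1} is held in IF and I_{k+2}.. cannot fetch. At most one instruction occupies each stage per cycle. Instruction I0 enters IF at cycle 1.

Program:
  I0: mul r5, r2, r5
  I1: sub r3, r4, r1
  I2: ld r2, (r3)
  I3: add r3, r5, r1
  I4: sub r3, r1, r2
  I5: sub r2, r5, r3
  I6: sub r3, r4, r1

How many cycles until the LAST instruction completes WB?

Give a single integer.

I0 mul r5 <- r2,r5: IF@1 ID@2 stall=0 (-) EX@3 MEM@4 WB@5
I1 sub r3 <- r4,r1: IF@2 ID@3 stall=0 (-) EX@4 MEM@5 WB@6
I2 ld r2 <- r3: IF@3 ID@4 stall=2 (RAW on I1.r3 (WB@6)) EX@7 MEM@8 WB@9
I3 add r3 <- r5,r1: IF@4 ID@7 stall=0 (-) EX@8 MEM@9 WB@10
I4 sub r3 <- r1,r2: IF@7 ID@8 stall=1 (RAW on I2.r2 (WB@9)) EX@10 MEM@11 WB@12
I5 sub r2 <- r5,r3: IF@8 ID@10 stall=2 (RAW on I4.r3 (WB@12)) EX@13 MEM@14 WB@15
I6 sub r3 <- r4,r1: IF@10 ID@13 stall=0 (-) EX@14 MEM@15 WB@16

Answer: 16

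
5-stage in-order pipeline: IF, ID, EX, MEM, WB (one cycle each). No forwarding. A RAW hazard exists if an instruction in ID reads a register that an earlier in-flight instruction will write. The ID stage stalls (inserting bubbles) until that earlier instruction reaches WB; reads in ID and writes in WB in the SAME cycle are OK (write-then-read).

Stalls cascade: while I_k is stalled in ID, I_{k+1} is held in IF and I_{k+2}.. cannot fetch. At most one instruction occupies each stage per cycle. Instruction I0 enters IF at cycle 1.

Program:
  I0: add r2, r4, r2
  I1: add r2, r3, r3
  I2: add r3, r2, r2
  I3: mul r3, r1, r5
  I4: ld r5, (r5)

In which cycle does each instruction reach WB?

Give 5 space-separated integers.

I0 add r2 <- r4,r2: IF@1 ID@2 stall=0 (-) EX@3 MEM@4 WB@5
I1 add r2 <- r3,r3: IF@2 ID@3 stall=0 (-) EX@4 MEM@5 WB@6
I2 add r3 <- r2,r2: IF@3 ID@4 stall=2 (RAW on I1.r2 (WB@6)) EX@7 MEM@8 WB@9
I3 mul r3 <- r1,r5: IF@4 ID@7 stall=0 (-) EX@8 MEM@9 WB@10
I4 ld r5 <- r5: IF@7 ID@8 stall=0 (-) EX@9 MEM@10 WB@11

Answer: 5 6 9 10 11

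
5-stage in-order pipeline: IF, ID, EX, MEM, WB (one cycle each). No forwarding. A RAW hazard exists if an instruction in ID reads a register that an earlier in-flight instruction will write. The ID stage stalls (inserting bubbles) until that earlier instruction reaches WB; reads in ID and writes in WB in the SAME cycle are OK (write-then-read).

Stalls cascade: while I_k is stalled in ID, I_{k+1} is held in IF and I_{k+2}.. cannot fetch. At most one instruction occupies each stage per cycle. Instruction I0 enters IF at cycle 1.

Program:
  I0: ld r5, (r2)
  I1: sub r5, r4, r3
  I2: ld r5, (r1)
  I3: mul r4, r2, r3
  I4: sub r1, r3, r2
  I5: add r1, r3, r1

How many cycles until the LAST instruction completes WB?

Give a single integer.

Answer: 12

Derivation:
I0 ld r5 <- r2: IF@1 ID@2 stall=0 (-) EX@3 MEM@4 WB@5
I1 sub r5 <- r4,r3: IF@2 ID@3 stall=0 (-) EX@4 MEM@5 WB@6
I2 ld r5 <- r1: IF@3 ID@4 stall=0 (-) EX@5 MEM@6 WB@7
I3 mul r4 <- r2,r3: IF@4 ID@5 stall=0 (-) EX@6 MEM@7 WB@8
I4 sub r1 <- r3,r2: IF@5 ID@6 stall=0 (-) EX@7 MEM@8 WB@9
I5 add r1 <- r3,r1: IF@6 ID@7 stall=2 (RAW on I4.r1 (WB@9)) EX@10 MEM@11 WB@12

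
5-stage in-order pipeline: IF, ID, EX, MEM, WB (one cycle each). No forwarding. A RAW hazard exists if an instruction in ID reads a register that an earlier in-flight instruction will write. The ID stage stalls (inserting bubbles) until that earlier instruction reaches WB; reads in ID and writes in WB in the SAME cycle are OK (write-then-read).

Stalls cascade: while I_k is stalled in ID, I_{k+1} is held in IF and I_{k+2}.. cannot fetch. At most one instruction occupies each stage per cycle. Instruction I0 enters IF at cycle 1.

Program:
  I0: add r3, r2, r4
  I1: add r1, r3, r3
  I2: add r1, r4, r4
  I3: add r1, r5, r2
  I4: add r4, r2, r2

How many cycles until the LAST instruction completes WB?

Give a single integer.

Answer: 11

Derivation:
I0 add r3 <- r2,r4: IF@1 ID@2 stall=0 (-) EX@3 MEM@4 WB@5
I1 add r1 <- r3,r3: IF@2 ID@3 stall=2 (RAW on I0.r3 (WB@5)) EX@6 MEM@7 WB@8
I2 add r1 <- r4,r4: IF@3 ID@6 stall=0 (-) EX@7 MEM@8 WB@9
I3 add r1 <- r5,r2: IF@6 ID@7 stall=0 (-) EX@8 MEM@9 WB@10
I4 add r4 <- r2,r2: IF@7 ID@8 stall=0 (-) EX@9 MEM@10 WB@11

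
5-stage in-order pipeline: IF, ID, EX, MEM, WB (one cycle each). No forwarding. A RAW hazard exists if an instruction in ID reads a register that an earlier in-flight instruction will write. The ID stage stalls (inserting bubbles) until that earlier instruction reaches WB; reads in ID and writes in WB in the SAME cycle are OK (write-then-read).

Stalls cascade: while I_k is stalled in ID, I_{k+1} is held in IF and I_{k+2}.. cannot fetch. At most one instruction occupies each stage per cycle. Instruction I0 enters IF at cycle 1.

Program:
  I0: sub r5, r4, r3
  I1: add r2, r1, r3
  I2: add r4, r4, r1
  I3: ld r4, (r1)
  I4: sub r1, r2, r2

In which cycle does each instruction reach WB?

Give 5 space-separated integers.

Answer: 5 6 7 8 9

Derivation:
I0 sub r5 <- r4,r3: IF@1 ID@2 stall=0 (-) EX@3 MEM@4 WB@5
I1 add r2 <- r1,r3: IF@2 ID@3 stall=0 (-) EX@4 MEM@5 WB@6
I2 add r4 <- r4,r1: IF@3 ID@4 stall=0 (-) EX@5 MEM@6 WB@7
I3 ld r4 <- r1: IF@4 ID@5 stall=0 (-) EX@6 MEM@7 WB@8
I4 sub r1 <- r2,r2: IF@5 ID@6 stall=0 (-) EX@7 MEM@8 WB@9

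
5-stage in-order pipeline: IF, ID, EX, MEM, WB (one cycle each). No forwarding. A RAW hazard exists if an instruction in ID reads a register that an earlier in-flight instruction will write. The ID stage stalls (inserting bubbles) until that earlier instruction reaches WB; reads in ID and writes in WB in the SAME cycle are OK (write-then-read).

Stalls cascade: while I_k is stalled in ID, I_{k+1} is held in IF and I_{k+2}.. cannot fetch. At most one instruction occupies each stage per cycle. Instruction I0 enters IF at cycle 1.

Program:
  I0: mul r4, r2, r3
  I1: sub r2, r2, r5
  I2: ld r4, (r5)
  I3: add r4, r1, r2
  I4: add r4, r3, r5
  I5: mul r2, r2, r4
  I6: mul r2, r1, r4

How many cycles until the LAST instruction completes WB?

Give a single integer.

Answer: 14

Derivation:
I0 mul r4 <- r2,r3: IF@1 ID@2 stall=0 (-) EX@3 MEM@4 WB@5
I1 sub r2 <- r2,r5: IF@2 ID@3 stall=0 (-) EX@4 MEM@5 WB@6
I2 ld r4 <- r5: IF@3 ID@4 stall=0 (-) EX@5 MEM@6 WB@7
I3 add r4 <- r1,r2: IF@4 ID@5 stall=1 (RAW on I1.r2 (WB@6)) EX@7 MEM@8 WB@9
I4 add r4 <- r3,r5: IF@5 ID@7 stall=0 (-) EX@8 MEM@9 WB@10
I5 mul r2 <- r2,r4: IF@7 ID@8 stall=2 (RAW on I4.r4 (WB@10)) EX@11 MEM@12 WB@13
I6 mul r2 <- r1,r4: IF@8 ID@11 stall=0 (-) EX@12 MEM@13 WB@14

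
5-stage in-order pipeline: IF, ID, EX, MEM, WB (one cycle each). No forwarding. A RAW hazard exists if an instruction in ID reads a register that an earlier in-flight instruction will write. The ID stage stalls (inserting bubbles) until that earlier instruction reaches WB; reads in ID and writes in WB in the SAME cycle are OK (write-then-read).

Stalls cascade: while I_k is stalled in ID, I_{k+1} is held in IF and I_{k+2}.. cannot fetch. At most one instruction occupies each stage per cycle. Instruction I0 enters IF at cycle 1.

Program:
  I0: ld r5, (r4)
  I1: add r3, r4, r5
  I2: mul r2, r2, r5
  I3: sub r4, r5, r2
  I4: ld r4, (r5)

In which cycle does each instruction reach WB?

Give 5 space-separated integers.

I0 ld r5 <- r4: IF@1 ID@2 stall=0 (-) EX@3 MEM@4 WB@5
I1 add r3 <- r4,r5: IF@2 ID@3 stall=2 (RAW on I0.r5 (WB@5)) EX@6 MEM@7 WB@8
I2 mul r2 <- r2,r5: IF@3 ID@6 stall=0 (-) EX@7 MEM@8 WB@9
I3 sub r4 <- r5,r2: IF@6 ID@7 stall=2 (RAW on I2.r2 (WB@9)) EX@10 MEM@11 WB@12
I4 ld r4 <- r5: IF@7 ID@10 stall=0 (-) EX@11 MEM@12 WB@13

Answer: 5 8 9 12 13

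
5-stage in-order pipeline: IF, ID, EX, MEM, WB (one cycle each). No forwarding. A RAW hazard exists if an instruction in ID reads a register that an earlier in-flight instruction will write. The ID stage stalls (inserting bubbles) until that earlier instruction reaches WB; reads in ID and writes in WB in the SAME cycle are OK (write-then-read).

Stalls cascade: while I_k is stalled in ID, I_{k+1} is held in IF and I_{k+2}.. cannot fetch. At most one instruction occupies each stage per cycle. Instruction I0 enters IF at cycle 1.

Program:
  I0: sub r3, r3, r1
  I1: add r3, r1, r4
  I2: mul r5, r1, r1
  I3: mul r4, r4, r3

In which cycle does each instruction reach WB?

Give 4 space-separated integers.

Answer: 5 6 7 9

Derivation:
I0 sub r3 <- r3,r1: IF@1 ID@2 stall=0 (-) EX@3 MEM@4 WB@5
I1 add r3 <- r1,r4: IF@2 ID@3 stall=0 (-) EX@4 MEM@5 WB@6
I2 mul r5 <- r1,r1: IF@3 ID@4 stall=0 (-) EX@5 MEM@6 WB@7
I3 mul r4 <- r4,r3: IF@4 ID@5 stall=1 (RAW on I1.r3 (WB@6)) EX@7 MEM@8 WB@9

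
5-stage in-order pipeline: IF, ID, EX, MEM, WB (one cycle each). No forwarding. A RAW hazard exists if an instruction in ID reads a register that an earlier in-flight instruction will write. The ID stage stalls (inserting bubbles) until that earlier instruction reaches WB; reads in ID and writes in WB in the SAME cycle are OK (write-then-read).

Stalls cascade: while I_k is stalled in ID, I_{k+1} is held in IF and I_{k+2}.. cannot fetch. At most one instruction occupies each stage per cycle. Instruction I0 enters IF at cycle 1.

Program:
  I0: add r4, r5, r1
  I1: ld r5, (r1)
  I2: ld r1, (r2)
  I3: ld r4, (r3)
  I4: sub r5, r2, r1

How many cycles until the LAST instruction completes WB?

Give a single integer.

I0 add r4 <- r5,r1: IF@1 ID@2 stall=0 (-) EX@3 MEM@4 WB@5
I1 ld r5 <- r1: IF@2 ID@3 stall=0 (-) EX@4 MEM@5 WB@6
I2 ld r1 <- r2: IF@3 ID@4 stall=0 (-) EX@5 MEM@6 WB@7
I3 ld r4 <- r3: IF@4 ID@5 stall=0 (-) EX@6 MEM@7 WB@8
I4 sub r5 <- r2,r1: IF@5 ID@6 stall=1 (RAW on I2.r1 (WB@7)) EX@8 MEM@9 WB@10

Answer: 10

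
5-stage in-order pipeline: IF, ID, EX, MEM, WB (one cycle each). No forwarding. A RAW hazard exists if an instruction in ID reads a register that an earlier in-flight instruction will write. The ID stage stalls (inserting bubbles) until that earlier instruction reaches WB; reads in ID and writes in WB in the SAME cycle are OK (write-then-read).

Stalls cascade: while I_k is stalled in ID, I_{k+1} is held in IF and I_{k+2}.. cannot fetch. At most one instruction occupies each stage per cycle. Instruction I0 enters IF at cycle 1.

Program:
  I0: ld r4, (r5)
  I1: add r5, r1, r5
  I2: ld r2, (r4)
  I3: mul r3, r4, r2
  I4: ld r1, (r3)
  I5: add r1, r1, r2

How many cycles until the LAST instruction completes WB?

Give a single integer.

Answer: 17

Derivation:
I0 ld r4 <- r5: IF@1 ID@2 stall=0 (-) EX@3 MEM@4 WB@5
I1 add r5 <- r1,r5: IF@2 ID@3 stall=0 (-) EX@4 MEM@5 WB@6
I2 ld r2 <- r4: IF@3 ID@4 stall=1 (RAW on I0.r4 (WB@5)) EX@6 MEM@7 WB@8
I3 mul r3 <- r4,r2: IF@4 ID@6 stall=2 (RAW on I2.r2 (WB@8)) EX@9 MEM@10 WB@11
I4 ld r1 <- r3: IF@6 ID@9 stall=2 (RAW on I3.r3 (WB@11)) EX@12 MEM@13 WB@14
I5 add r1 <- r1,r2: IF@9 ID@12 stall=2 (RAW on I4.r1 (WB@14)) EX@15 MEM@16 WB@17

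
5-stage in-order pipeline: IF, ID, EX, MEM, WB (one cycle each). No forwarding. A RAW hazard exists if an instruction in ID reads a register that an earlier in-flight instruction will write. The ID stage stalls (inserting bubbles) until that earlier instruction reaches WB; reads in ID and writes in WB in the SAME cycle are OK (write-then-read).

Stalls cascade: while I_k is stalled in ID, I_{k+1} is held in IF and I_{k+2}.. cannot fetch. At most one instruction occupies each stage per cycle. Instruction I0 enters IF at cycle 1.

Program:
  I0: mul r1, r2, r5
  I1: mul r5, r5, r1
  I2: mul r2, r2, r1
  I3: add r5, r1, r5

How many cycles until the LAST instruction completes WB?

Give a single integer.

Answer: 11

Derivation:
I0 mul r1 <- r2,r5: IF@1 ID@2 stall=0 (-) EX@3 MEM@4 WB@5
I1 mul r5 <- r5,r1: IF@2 ID@3 stall=2 (RAW on I0.r1 (WB@5)) EX@6 MEM@7 WB@8
I2 mul r2 <- r2,r1: IF@3 ID@6 stall=0 (-) EX@7 MEM@8 WB@9
I3 add r5 <- r1,r5: IF@6 ID@7 stall=1 (RAW on I1.r5 (WB@8)) EX@9 MEM@10 WB@11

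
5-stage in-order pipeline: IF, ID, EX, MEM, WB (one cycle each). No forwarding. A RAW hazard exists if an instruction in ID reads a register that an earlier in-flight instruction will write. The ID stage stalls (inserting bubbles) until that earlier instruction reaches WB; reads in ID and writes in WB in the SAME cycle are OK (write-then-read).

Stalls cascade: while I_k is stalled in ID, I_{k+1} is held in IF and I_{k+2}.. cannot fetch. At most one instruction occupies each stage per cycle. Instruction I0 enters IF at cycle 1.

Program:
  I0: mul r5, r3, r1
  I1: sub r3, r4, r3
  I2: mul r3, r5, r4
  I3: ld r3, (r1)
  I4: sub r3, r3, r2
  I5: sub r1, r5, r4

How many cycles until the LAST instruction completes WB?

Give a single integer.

I0 mul r5 <- r3,r1: IF@1 ID@2 stall=0 (-) EX@3 MEM@4 WB@5
I1 sub r3 <- r4,r3: IF@2 ID@3 stall=0 (-) EX@4 MEM@5 WB@6
I2 mul r3 <- r5,r4: IF@3 ID@4 stall=1 (RAW on I0.r5 (WB@5)) EX@6 MEM@7 WB@8
I3 ld r3 <- r1: IF@4 ID@6 stall=0 (-) EX@7 MEM@8 WB@9
I4 sub r3 <- r3,r2: IF@6 ID@7 stall=2 (RAW on I3.r3 (WB@9)) EX@10 MEM@11 WB@12
I5 sub r1 <- r5,r4: IF@7 ID@10 stall=0 (-) EX@11 MEM@12 WB@13

Answer: 13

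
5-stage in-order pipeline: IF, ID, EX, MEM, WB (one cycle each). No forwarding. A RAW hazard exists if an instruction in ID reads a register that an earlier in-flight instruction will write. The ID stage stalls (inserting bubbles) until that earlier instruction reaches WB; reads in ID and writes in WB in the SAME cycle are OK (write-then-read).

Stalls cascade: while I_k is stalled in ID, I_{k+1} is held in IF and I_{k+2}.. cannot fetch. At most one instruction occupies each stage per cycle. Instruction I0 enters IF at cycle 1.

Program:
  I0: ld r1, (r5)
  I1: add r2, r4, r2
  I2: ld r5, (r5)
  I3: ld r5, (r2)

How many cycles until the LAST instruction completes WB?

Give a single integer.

I0 ld r1 <- r5: IF@1 ID@2 stall=0 (-) EX@3 MEM@4 WB@5
I1 add r2 <- r4,r2: IF@2 ID@3 stall=0 (-) EX@4 MEM@5 WB@6
I2 ld r5 <- r5: IF@3 ID@4 stall=0 (-) EX@5 MEM@6 WB@7
I3 ld r5 <- r2: IF@4 ID@5 stall=1 (RAW on I1.r2 (WB@6)) EX@7 MEM@8 WB@9

Answer: 9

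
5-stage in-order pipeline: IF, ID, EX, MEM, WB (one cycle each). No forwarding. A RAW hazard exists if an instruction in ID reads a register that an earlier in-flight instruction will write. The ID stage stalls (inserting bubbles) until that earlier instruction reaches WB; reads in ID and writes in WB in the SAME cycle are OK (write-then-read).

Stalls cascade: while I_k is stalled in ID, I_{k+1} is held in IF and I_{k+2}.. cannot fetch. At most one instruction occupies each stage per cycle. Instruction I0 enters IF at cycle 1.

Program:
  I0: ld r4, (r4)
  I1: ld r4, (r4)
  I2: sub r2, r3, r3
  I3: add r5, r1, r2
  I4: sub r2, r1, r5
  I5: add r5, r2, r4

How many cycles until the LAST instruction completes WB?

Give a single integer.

I0 ld r4 <- r4: IF@1 ID@2 stall=0 (-) EX@3 MEM@4 WB@5
I1 ld r4 <- r4: IF@2 ID@3 stall=2 (RAW on I0.r4 (WB@5)) EX@6 MEM@7 WB@8
I2 sub r2 <- r3,r3: IF@3 ID@6 stall=0 (-) EX@7 MEM@8 WB@9
I3 add r5 <- r1,r2: IF@6 ID@7 stall=2 (RAW on I2.r2 (WB@9)) EX@10 MEM@11 WB@12
I4 sub r2 <- r1,r5: IF@7 ID@10 stall=2 (RAW on I3.r5 (WB@12)) EX@13 MEM@14 WB@15
I5 add r5 <- r2,r4: IF@10 ID@13 stall=2 (RAW on I4.r2 (WB@15)) EX@16 MEM@17 WB@18

Answer: 18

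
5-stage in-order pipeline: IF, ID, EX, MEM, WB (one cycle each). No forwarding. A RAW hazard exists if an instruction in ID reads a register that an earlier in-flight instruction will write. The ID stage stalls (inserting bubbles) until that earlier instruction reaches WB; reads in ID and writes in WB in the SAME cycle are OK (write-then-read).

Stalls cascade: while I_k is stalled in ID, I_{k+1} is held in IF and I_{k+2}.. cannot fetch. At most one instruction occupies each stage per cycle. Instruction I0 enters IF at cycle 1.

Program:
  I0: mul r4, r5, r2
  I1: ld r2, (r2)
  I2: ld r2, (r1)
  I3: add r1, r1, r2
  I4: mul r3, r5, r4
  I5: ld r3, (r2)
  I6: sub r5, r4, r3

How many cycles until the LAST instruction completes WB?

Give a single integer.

I0 mul r4 <- r5,r2: IF@1 ID@2 stall=0 (-) EX@3 MEM@4 WB@5
I1 ld r2 <- r2: IF@2 ID@3 stall=0 (-) EX@4 MEM@5 WB@6
I2 ld r2 <- r1: IF@3 ID@4 stall=0 (-) EX@5 MEM@6 WB@7
I3 add r1 <- r1,r2: IF@4 ID@5 stall=2 (RAW on I2.r2 (WB@7)) EX@8 MEM@9 WB@10
I4 mul r3 <- r5,r4: IF@5 ID@8 stall=0 (-) EX@9 MEM@10 WB@11
I5 ld r3 <- r2: IF@8 ID@9 stall=0 (-) EX@10 MEM@11 WB@12
I6 sub r5 <- r4,r3: IF@9 ID@10 stall=2 (RAW on I5.r3 (WB@12)) EX@13 MEM@14 WB@15

Answer: 15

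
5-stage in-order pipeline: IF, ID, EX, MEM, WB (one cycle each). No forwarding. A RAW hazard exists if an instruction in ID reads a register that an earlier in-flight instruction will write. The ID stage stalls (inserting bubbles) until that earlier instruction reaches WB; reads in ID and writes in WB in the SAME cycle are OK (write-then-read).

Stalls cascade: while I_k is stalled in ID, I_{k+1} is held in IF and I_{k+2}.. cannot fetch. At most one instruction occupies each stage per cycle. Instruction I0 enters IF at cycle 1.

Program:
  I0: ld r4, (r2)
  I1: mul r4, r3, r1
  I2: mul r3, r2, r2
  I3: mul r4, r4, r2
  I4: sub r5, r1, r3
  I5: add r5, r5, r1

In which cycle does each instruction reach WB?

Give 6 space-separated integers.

I0 ld r4 <- r2: IF@1 ID@2 stall=0 (-) EX@3 MEM@4 WB@5
I1 mul r4 <- r3,r1: IF@2 ID@3 stall=0 (-) EX@4 MEM@5 WB@6
I2 mul r3 <- r2,r2: IF@3 ID@4 stall=0 (-) EX@5 MEM@6 WB@7
I3 mul r4 <- r4,r2: IF@4 ID@5 stall=1 (RAW on I1.r4 (WB@6)) EX@7 MEM@8 WB@9
I4 sub r5 <- r1,r3: IF@5 ID@7 stall=0 (-) EX@8 MEM@9 WB@10
I5 add r5 <- r5,r1: IF@7 ID@8 stall=2 (RAW on I4.r5 (WB@10)) EX@11 MEM@12 WB@13

Answer: 5 6 7 9 10 13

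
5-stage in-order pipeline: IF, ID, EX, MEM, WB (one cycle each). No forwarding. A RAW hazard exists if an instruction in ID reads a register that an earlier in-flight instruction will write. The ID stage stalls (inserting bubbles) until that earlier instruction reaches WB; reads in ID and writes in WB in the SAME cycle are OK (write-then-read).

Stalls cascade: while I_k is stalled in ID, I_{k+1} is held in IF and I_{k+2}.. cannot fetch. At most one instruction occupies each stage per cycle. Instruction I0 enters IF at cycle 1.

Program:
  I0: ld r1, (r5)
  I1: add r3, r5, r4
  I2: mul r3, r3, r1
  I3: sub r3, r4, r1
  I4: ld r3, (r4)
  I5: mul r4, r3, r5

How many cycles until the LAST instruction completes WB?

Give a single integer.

Answer: 14

Derivation:
I0 ld r1 <- r5: IF@1 ID@2 stall=0 (-) EX@3 MEM@4 WB@5
I1 add r3 <- r5,r4: IF@2 ID@3 stall=0 (-) EX@4 MEM@5 WB@6
I2 mul r3 <- r3,r1: IF@3 ID@4 stall=2 (RAW on I1.r3 (WB@6)) EX@7 MEM@8 WB@9
I3 sub r3 <- r4,r1: IF@4 ID@7 stall=0 (-) EX@8 MEM@9 WB@10
I4 ld r3 <- r4: IF@7 ID@8 stall=0 (-) EX@9 MEM@10 WB@11
I5 mul r4 <- r3,r5: IF@8 ID@9 stall=2 (RAW on I4.r3 (WB@11)) EX@12 MEM@13 WB@14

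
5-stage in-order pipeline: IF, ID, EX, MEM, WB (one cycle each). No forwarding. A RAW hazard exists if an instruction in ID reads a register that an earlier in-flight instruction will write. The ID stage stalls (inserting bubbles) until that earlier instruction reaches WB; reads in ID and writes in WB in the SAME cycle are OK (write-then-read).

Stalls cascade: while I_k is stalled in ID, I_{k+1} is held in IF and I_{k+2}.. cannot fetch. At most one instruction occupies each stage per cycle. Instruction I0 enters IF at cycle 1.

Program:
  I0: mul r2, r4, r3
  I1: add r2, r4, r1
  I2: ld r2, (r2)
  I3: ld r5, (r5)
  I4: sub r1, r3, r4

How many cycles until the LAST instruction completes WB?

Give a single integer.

Answer: 11

Derivation:
I0 mul r2 <- r4,r3: IF@1 ID@2 stall=0 (-) EX@3 MEM@4 WB@5
I1 add r2 <- r4,r1: IF@2 ID@3 stall=0 (-) EX@4 MEM@5 WB@6
I2 ld r2 <- r2: IF@3 ID@4 stall=2 (RAW on I1.r2 (WB@6)) EX@7 MEM@8 WB@9
I3 ld r5 <- r5: IF@4 ID@7 stall=0 (-) EX@8 MEM@9 WB@10
I4 sub r1 <- r3,r4: IF@7 ID@8 stall=0 (-) EX@9 MEM@10 WB@11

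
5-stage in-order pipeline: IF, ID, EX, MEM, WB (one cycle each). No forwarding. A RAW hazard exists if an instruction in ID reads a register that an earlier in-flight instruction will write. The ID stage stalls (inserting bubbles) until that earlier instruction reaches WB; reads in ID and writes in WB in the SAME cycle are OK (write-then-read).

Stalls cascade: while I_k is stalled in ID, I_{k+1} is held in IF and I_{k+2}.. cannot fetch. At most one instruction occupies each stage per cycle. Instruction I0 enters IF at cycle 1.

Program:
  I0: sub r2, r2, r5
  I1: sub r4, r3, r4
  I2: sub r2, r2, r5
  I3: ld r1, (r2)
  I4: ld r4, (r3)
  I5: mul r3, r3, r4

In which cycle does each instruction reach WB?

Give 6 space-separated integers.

I0 sub r2 <- r2,r5: IF@1 ID@2 stall=0 (-) EX@3 MEM@4 WB@5
I1 sub r4 <- r3,r4: IF@2 ID@3 stall=0 (-) EX@4 MEM@5 WB@6
I2 sub r2 <- r2,r5: IF@3 ID@4 stall=1 (RAW on I0.r2 (WB@5)) EX@6 MEM@7 WB@8
I3 ld r1 <- r2: IF@4 ID@6 stall=2 (RAW on I2.r2 (WB@8)) EX@9 MEM@10 WB@11
I4 ld r4 <- r3: IF@6 ID@9 stall=0 (-) EX@10 MEM@11 WB@12
I5 mul r3 <- r3,r4: IF@9 ID@10 stall=2 (RAW on I4.r4 (WB@12)) EX@13 MEM@14 WB@15

Answer: 5 6 8 11 12 15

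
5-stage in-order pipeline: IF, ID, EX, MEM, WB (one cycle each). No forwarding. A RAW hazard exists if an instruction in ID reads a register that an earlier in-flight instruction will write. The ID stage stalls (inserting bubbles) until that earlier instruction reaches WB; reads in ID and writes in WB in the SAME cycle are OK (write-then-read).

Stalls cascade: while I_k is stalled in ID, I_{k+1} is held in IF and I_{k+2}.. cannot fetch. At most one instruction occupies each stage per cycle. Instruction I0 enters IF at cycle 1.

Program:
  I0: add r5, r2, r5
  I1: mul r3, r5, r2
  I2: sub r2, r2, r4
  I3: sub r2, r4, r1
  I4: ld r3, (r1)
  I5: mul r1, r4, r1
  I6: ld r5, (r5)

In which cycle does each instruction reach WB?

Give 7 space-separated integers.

Answer: 5 8 9 10 11 12 13

Derivation:
I0 add r5 <- r2,r5: IF@1 ID@2 stall=0 (-) EX@3 MEM@4 WB@5
I1 mul r3 <- r5,r2: IF@2 ID@3 stall=2 (RAW on I0.r5 (WB@5)) EX@6 MEM@7 WB@8
I2 sub r2 <- r2,r4: IF@3 ID@6 stall=0 (-) EX@7 MEM@8 WB@9
I3 sub r2 <- r4,r1: IF@6 ID@7 stall=0 (-) EX@8 MEM@9 WB@10
I4 ld r3 <- r1: IF@7 ID@8 stall=0 (-) EX@9 MEM@10 WB@11
I5 mul r1 <- r4,r1: IF@8 ID@9 stall=0 (-) EX@10 MEM@11 WB@12
I6 ld r5 <- r5: IF@9 ID@10 stall=0 (-) EX@11 MEM@12 WB@13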